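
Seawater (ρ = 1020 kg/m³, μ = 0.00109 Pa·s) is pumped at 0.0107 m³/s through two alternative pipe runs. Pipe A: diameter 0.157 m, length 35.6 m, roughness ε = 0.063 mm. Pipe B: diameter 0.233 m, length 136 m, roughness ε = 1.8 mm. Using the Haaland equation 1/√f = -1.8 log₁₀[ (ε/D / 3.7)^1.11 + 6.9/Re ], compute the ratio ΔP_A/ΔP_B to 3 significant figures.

ΔP_A/ΔP_B ≈ 1.06

Pipe A: V = Q/A = 0.0107/0.01936 = 0.5527 m/s; Re = 8.12e+04; ε/D = 0.000401; Haaland → f = 0.02025; ΔP_A = f(L/D)(ρV²/2) = 715.3 Pa.
Pipe B: V = Q/A = 0.0107/0.04264 = 0.2509 m/s; Re = 5.472e+04; ε/D = 0.00773; Haaland → f = 0.03604; ΔP_B = f(L/D)(ρV²/2) = 675.7 Pa.
ΔP_A/ΔP_B = 715.3/675.7 = 1.06.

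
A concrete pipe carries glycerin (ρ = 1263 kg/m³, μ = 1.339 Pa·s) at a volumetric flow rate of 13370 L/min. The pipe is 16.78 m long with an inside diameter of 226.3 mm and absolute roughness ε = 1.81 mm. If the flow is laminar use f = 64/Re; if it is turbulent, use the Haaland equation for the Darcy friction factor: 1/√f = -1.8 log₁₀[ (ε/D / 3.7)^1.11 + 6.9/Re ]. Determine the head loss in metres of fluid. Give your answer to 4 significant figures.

h_f ≈ 6.278 m

Q = 13370 L/min = 13370/60000 = 0.2228 m³/s.
Cross-sectional area A = πD²/4 = π(0.2263)²/4 = 0.04022 m²; mean velocity V = Q/A = 0.2228/0.04022 = 5.54 m/s.
Reynolds number Re = ρVD/μ = 1263 · 5.54 · 0.2263 / 1.34 = 1183.
Re < 2300 → laminar flow, so f = 64/Re = 64/1183 = 0.05412 (the turbulent correlation is not needed).
Darcy-Weisbach: ΔP = f(L/D)(ρV²/2) = 0.05412·(16.78/0.2263)·(1263·5.54²/2) = 0.05412·74.15·1.938e+04 = 7.778e+04 Pa.
Head loss h_f = ΔP/(ρg) = 7.778e+04/(1263·9.81) = 6.278 m.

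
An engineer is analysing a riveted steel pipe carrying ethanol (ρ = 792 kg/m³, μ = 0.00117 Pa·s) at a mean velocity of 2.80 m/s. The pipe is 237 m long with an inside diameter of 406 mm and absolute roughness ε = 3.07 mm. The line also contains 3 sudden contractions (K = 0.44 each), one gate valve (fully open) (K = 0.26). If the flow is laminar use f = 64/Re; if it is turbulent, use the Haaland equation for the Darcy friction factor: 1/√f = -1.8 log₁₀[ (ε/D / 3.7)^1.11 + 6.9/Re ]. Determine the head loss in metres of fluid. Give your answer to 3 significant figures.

h_f ≈ 8.73 m

Reynolds number Re = ρVD/μ = 792 · 2.8 · 0.406 / 0.00117 = 7.695e+05.
Re > 4000 → turbulent. Relative roughness ε/D = 0.00307/0.406 = 0.00756. Haaland: 1/√f = -1.8 log₁₀[(0.00756/3.7)^1.11 + 6.9/7.695e+05] = -1.8 log₁₀[0.00103 + 8.97e-06] = 5.367, so f = 0.03472.
Total minor-loss coefficient ΣK = 3·0.44 + 1·0.26 = 1.58.
ΔP = [f·L/D + ΣK]·(ρV²/2) = [0.03472·237/0.406 + 1.58]·(792·2.8²/2) = [20.27 + 1.58]·3105 = 6.782e+04 Pa.
Head loss h_f = ΔP/(ρg) = 6.782e+04/(792·9.81) = 8.73 m.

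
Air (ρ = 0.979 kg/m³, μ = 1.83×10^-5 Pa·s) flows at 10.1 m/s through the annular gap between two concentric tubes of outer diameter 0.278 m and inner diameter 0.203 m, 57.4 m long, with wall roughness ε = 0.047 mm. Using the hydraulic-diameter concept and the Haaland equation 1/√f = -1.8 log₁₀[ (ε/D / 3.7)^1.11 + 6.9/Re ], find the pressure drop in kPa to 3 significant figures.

ΔP ≈ 0.896 kPa

Hydraulic diameter D_h = 4A/P = D_o - D_i = 0.278 - 0.203 = 0.075 m.
Re = ρVD_h/μ = 0.979·10.1·0.075/1.83e-05 = 4.052e+04.
ε/D_h = 4.7e-05/0.075 = 0.000627; Haaland gives 1/√f = -1.8 log₁₀[6.52e-05+0.00017] = 6.531, so f = 0.02345.
ΔP = f(L/D_h)(ρV²/2) = 0.02345·57.4/0.075·49.93 = 896.1 Pa.
ΔP = 0.896 kPa.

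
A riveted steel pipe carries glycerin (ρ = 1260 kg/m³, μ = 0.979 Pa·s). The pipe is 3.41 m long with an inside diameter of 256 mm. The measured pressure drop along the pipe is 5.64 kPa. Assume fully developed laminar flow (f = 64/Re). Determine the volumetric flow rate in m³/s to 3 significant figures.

For laminar flow, f = 64/Re with Re = ρVD/μ, so Darcy-Weisbach reduces to ΔP = 32μLV/D². Solving for V: V = ΔP·D²/(32μL) = 5640·(0.256)²/(32·0.979·3.41) = 3.46 m/s.
Check: Re = ρVD/μ = 1260·3.46·0.256/0.979 = 1140 < 2300, so the laminar assumption holds.
Q = V·A = 3.46·(π/4·0.256²) = 0.1781 m³/s = 0.178 m³/s.

Q ≈ 0.178 m³/s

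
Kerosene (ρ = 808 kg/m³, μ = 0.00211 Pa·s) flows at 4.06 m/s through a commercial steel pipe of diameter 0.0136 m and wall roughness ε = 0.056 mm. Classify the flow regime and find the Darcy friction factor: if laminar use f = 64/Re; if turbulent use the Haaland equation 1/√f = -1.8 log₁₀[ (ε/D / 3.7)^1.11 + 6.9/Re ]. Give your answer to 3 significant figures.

f ≈ 0.0328

Re = ρVD/μ = 808·4.06·0.0136/0.00211 = 2.114e+04.
Re > 4000 → turbulent. ε/D = 5.6e-05/0.0136 = 0.00412; Haaland: 1/√f = -1.8 log₁₀[0.000527 + 0.000326] = 5.524, so f = 0.03277.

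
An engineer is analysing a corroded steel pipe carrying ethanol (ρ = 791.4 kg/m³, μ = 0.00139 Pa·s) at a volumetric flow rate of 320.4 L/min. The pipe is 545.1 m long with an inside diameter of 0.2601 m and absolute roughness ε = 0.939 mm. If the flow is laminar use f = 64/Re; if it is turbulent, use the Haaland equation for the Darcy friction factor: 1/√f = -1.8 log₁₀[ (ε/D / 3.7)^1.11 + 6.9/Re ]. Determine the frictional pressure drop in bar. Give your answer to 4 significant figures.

Q = 320.4 L/min = 320.4/60000 = 0.00534 m³/s.
Cross-sectional area A = πD²/4 = π(0.2601)²/4 = 0.05313 m²; mean velocity V = Q/A = 0.00534/0.05313 = 0.1005 m/s.
Reynolds number Re = ρVD/μ = 791.4 · 0.1005 · 0.2601 / 0.00139 = 1.488e+04.
Re > 4000 → turbulent. Relative roughness ε/D = 0.000939/0.2601 = 0.00361. Haaland: 1/√f = -1.8 log₁₀[(0.00361/3.7)^1.11 + 6.9/1.488e+04] = -1.8 log₁₀[0.000455 + 0.000464] = 5.466, so f = 0.03347.
Darcy-Weisbach: ΔP = f(L/D)(ρV²/2) = 0.03347·(545.1/0.2601)·(791.4·0.1005²/2) = 0.03347·2096·3.997 = 280.3 Pa.
ΔP = 280.3 Pa = 0.002803 bar.

ΔP ≈ 0.002803 bar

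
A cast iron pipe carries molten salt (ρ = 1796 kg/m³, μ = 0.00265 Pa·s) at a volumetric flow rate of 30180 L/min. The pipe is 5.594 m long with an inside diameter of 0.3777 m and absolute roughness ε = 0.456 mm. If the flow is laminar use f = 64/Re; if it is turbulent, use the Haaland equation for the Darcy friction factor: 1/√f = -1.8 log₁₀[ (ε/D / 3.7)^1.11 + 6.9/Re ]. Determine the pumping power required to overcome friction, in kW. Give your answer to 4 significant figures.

P ≈ 2.806 kW

Q = 30180 L/min = 30180/60000 = 0.503 m³/s.
Cross-sectional area A = πD²/4 = π(0.3777)²/4 = 0.112 m²; mean velocity V = Q/A = 0.503/0.112 = 4.489 m/s.
Reynolds number Re = ρVD/μ = 1796 · 4.489 · 0.3777 / 0.00265 = 1.149e+06.
Re > 4000 → turbulent. Relative roughness ε/D = 0.000456/0.3777 = 0.00121. Haaland: 1/√f = -1.8 log₁₀[(0.00121/3.7)^1.11 + 6.9/1.149e+06] = -1.8 log₁₀[0.000135 + 6e-06] = 6.932, so f = 0.02081.
Darcy-Weisbach: ΔP = f(L/D)(ρV²/2) = 0.02081·(5.594/0.3777)·(1796·4.489²/2) = 0.02081·14.81·1.81e+04 = 5579 Pa.
Pumping power P = QΔP = 0.503·5579 = 2806.1 W = 2.806 kW.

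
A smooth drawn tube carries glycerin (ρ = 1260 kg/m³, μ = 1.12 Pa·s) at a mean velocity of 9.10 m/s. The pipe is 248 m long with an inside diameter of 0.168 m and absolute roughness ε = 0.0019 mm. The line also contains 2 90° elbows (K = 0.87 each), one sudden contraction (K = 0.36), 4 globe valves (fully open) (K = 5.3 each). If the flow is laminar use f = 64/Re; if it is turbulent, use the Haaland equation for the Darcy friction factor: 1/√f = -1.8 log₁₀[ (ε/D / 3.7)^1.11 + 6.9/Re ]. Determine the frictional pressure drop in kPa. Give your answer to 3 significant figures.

ΔP ≈ 4080 kPa

Reynolds number Re = ρVD/μ = 1260 · 9.1 · 0.168 / 1.12 = 1720.
Re < 2300 → laminar flow, so f = 64/Re = 64/1720 = 0.03721 (the turbulent correlation is not needed).
Total minor-loss coefficient ΣK = 2·0.87 + 1·0.36 + 4·5.3 = 23.3.
ΔP = [f·L/D + ΣK]·(ρV²/2) = [0.03721·248/0.168 + 23.3]·(1260·9.1²/2) = [54.93 + 23.3]·5.217e+04 = 4.081e+06 Pa.
ΔP = 4.081e+06 Pa = 4080 kPa.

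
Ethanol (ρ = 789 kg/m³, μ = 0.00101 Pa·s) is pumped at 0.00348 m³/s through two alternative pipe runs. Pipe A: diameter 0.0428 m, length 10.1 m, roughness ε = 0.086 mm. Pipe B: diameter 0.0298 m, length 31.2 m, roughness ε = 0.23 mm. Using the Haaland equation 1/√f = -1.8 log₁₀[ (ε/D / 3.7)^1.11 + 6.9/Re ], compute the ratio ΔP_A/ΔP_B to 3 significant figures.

ΔP_A/ΔP_B ≈ 0.0379

Pipe A: V = Q/A = 0.00348/0.001439 = 2.419 m/s; Re = 8.087e+04; ε/D = 0.00201; Haaland → f = 0.02533; ΔP_A = f(L/D)(ρV²/2) = 1.379e+04 Pa.
Pipe B: V = Q/A = 0.00348/0.0006975 = 4.989 m/s; Re = 1.162e+05; ε/D = 0.00772; Haaland → f = 0.03542; ΔP_B = f(L/D)(ρV²/2) = 3.642e+05 Pa.
ΔP_A/ΔP_B = 1.379e+04/3.642e+05 = 0.0379.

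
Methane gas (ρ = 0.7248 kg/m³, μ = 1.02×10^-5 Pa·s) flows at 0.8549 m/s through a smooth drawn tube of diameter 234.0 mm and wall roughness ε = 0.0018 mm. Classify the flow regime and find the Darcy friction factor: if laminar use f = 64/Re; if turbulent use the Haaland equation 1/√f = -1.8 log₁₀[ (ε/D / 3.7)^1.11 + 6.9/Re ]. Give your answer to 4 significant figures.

f ≈ 0.02811

Re = ρVD/μ = 0.7248·0.8549·0.234/1.02e-05 = 1.422e+04.
Re > 4000 → turbulent. ε/D = 1.8e-06/0.234 = 7.69e-06; Haaland: 1/√f = -1.8 log₁₀[4.93e-07 + 0.000485] = 5.964, so f = 0.02811.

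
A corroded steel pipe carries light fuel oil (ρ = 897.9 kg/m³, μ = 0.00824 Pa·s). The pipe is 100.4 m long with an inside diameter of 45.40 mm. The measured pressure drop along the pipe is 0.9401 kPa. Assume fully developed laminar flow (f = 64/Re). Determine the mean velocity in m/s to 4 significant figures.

For laminar flow, f = 64/Re with Re = ρVD/μ, so Darcy-Weisbach reduces to ΔP = 32μLV/D². Solving for V: V = ΔP·D²/(32μL) = 940.1·(0.0454)²/(32·0.00824·100.4) = 0.07319 m/s.
Check: Re = ρVD/μ = 897.9·0.07319·0.0454/0.00824 = 362.1 < 2300, so the laminar assumption holds.

V ≈ 0.07319 m/s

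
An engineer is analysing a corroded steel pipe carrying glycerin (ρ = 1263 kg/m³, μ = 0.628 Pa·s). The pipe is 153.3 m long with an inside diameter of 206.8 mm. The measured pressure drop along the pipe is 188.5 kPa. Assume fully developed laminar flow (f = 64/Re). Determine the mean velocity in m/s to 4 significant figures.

V ≈ 2.617 m/s

For laminar flow, f = 64/Re with Re = ρVD/μ, so Darcy-Weisbach reduces to ΔP = 32μLV/D². Solving for V: V = ΔP·D²/(32μL) = 1.885e+05·(0.2068)²/(32·0.628·153.3) = 2.617 m/s.
Check: Re = ρVD/μ = 1263·2.617·0.2068/0.628 = 1088 < 2300, so the laminar assumption holds.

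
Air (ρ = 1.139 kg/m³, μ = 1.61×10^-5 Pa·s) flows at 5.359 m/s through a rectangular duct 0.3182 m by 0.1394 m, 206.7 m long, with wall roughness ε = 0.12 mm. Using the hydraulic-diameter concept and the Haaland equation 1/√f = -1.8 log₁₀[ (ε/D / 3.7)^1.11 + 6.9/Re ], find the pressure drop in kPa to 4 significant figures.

ΔP ≈ 0.3725 kPa

Hydraulic diameter D_h = 4A/P = 4·(0.3182·0.1394)/(2·(0.3182+0.1394)) = 0.1774/0.9152 = 0.1939 m.
Re = ρVD_h/μ = 1.139·5.359·0.1939/1.61e-05 = 7.35e+04.
ε/D_h = 0.00012/0.1939 = 0.000619; Haaland gives 1/√f = -1.8 log₁₀[6.43e-05+9.39e-05] = 6.842, so f = 0.02136.
ΔP = f(L/D_h)(ρV²/2) = 0.02136·206.7/0.1939·16.36 = 372.5 Pa.
ΔP = 0.3725 kPa.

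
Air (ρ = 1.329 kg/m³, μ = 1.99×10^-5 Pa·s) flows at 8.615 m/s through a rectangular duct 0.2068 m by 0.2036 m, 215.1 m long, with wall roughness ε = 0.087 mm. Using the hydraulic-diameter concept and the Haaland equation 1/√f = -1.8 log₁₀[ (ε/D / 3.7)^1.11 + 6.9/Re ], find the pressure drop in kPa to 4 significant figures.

ΔP ≈ 0.9988 kPa

Hydraulic diameter D_h = 4A/P = 4·(0.2068·0.2036)/(2·(0.2068+0.2036)) = 0.1684/0.8208 = 0.2052 m.
Re = ρVD_h/μ = 1.329·8.615·0.2052/1.99e-05 = 1.181e+05.
ε/D_h = 8.7e-05/0.2052 = 0.000424; Haaland gives 1/√f = -1.8 log₁₀[4.22e-05+5.84e-05] = 7.195, so f = 0.01932.
ΔP = f(L/D_h)(ρV²/2) = 0.01932·215.1/0.2052·49.32 = 998.8 Pa.
ΔP = 0.9988 kPa.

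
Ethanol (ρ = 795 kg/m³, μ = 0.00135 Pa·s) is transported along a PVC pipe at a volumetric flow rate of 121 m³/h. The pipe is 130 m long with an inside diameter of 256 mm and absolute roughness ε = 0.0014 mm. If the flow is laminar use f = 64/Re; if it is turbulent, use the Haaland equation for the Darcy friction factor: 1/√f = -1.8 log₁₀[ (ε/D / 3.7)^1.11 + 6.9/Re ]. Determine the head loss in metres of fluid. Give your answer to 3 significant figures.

h_f ≈ 0.198 m

Q = 121 m³/h = 121/3600 = 0.03361 m³/s.
Cross-sectional area A = πD²/4 = π(0.256)²/4 = 0.05147 m²; mean velocity V = Q/A = 0.03361/0.05147 = 0.653 m/s.
Reynolds number Re = ρVD/μ = 795 · 0.653 · 0.256 / 0.00135 = 9.844e+04.
Re > 4000 → turbulent. Relative roughness ε/D = 1.4e-06/0.256 = 5.47e-06. Haaland: 1/√f = -1.8 log₁₀[(5.47e-06/3.7)^1.11 + 6.9/9.844e+04] = -1.8 log₁₀[3.38e-07 + 7.01e-05] = 7.474, so f = 0.0179.
Darcy-Weisbach: ΔP = f(L/D)(ρV²/2) = 0.0179·(130/0.256)·(795·0.653²/2) = 0.0179·507.8·169.5 = 1541 Pa.
Head loss h_f = ΔP/(ρg) = 1541/(795·9.81) = 0.198 m.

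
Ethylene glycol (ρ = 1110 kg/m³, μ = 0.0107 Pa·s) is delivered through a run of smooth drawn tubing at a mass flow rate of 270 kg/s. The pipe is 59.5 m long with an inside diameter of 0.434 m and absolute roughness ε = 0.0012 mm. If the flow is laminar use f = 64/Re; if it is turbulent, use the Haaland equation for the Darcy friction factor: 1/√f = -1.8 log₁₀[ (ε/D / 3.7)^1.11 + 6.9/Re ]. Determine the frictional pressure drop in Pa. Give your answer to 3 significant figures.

A = πD²/4 = π(0.434)²/4 = 0.1479 m²; mean velocity V = ṁ/(ρA) = 270/(1110 · 0.1479) = 1.644 m/s.
Reynolds number Re = ρVD/μ = 1110 · 1.644 · 0.434 / 0.0107 = 7.403e+04.
Re > 4000 → turbulent. Relative roughness ε/D = 1.2e-06/0.434 = 2.76e-06. Haaland: 1/√f = -1.8 log₁₀[(2.76e-06/3.7)^1.11 + 6.9/7.403e+04] = -1.8 log₁₀[1.58e-07 + 9.32e-05] = 7.254, so f = 0.01901.
Darcy-Weisbach: ΔP = f(L/D)(ρV²/2) = 0.01901·(59.5/0.434)·(1110·1.644²/2) = 0.01901·137.1·1500 = 3910 Pa.

ΔP ≈ 3910 Pa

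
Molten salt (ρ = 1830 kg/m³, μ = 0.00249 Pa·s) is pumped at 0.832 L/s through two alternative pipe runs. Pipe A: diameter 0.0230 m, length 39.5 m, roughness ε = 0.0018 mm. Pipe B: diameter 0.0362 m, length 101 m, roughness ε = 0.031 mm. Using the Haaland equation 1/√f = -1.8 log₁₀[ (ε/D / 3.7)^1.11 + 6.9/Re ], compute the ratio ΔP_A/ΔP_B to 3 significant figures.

Pipe A: V = Q/A = 0.000832/0.0004155 = 2.003 m/s; Re = 3.385e+04; ε/D = 7.83e-05; Haaland → f = 0.02283; ΔP_A = f(L/D)(ρV²/2) = 1.438e+05 Pa.
Pipe B: V = Q/A = 0.000832/0.001029 = 0.8084 m/s; Re = 2.151e+04; ε/D = 0.000856; Haaland → f = 0.02695; ΔP_B = f(L/D)(ρV²/2) = 4.496e+04 Pa.
ΔP_A/ΔP_B = 1.438e+05/4.496e+04 = 3.20.

ΔP_A/ΔP_B ≈ 3.20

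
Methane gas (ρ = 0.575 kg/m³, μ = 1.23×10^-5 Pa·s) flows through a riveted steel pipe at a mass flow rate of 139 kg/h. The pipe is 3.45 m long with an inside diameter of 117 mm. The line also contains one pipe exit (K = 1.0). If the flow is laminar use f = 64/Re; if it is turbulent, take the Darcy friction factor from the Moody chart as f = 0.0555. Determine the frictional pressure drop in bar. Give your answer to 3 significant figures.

ΔP ≈ 2.96×10^-4 bar

ṁ = 139 kg/h = 139/3600 = 0.03861 kg/s.
A = πD²/4 = π(0.117)²/4 = 0.01075 m²; mean velocity V = ṁ/(ρA) = 0.03861/(0.575 · 0.01075) = 6.246 m/s.
Reynolds number Re = ρVD/μ = 0.575 · 6.246 · 0.117 / 1.23e-05 = 3.416e+04.
Re > 4000 → turbulent; use the Moody-chart value f = 0.0555.
Total minor-loss coefficient ΣK = 1·1 = 1.
ΔP = [f·L/D + ΣK]·(ρV²/2) = [0.0555·3.45/0.117 + 1]·(0.575·6.246²/2) = [1.637 + 1]·11.22 = 29.57 Pa.
ΔP = 29.57 Pa = 2.96×10^-4 bar.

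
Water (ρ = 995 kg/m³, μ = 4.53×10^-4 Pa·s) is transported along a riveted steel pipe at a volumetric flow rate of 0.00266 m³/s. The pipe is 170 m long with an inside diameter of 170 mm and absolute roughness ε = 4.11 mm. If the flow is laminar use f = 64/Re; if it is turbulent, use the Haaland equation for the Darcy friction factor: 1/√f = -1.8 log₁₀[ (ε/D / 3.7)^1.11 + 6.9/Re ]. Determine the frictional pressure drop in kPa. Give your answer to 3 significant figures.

Cross-sectional area A = πD²/4 = π(0.17)²/4 = 0.0227 m²; mean velocity V = Q/A = 0.00266/0.0227 = 0.1172 m/s.
Reynolds number Re = ρVD/μ = 995 · 0.1172 · 0.17 / 0.000453 = 4.376e+04.
Re > 4000 → turbulent. Relative roughness ε/D = 0.00411/0.17 = 0.0242. Haaland: 1/√f = -1.8 log₁₀[(0.0242/3.7)^1.11 + 6.9/4.376e+04] = -1.8 log₁₀[0.00376 + 0.000158] = 4.333, so f = 0.05326.
Darcy-Weisbach: ΔP = f(L/D)(ρV²/2) = 0.05326·(170/0.17)·(995·0.1172²/2) = 0.05326·1000·6.833 = 363.9 Pa.
ΔP = 363.9 Pa = 0.364 kPa.

ΔP ≈ 0.364 kPa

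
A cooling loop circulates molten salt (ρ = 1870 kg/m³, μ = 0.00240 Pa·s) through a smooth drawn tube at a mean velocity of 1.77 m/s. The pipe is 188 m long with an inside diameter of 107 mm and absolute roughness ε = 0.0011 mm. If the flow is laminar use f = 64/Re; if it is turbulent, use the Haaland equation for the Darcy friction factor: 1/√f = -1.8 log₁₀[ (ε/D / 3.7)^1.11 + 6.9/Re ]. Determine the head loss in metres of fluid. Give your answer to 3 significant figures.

Reynolds number Re = ρVD/μ = 1870 · 1.77 · 0.107 / 0.0024 = 1.476e+05.
Re > 4000 → turbulent. Relative roughness ε/D = 1.1e-06/0.107 = 1.03e-05. Haaland: 1/√f = -1.8 log₁₀[(1.03e-05/3.7)^1.11 + 6.9/1.476e+05] = -1.8 log₁₀[6.8e-07 + 4.68e-05] = 7.783, so f = 0.01651.
Darcy-Weisbach: ΔP = f(L/D)(ρV²/2) = 0.01651·(188/0.107)·(1870·1.77²/2) = 0.01651·1757·2929 = 8.497e+04 Pa.
Head loss h_f = ΔP/(ρg) = 8.497e+04/(1870·9.81) = 4.63 m.

h_f ≈ 4.63 m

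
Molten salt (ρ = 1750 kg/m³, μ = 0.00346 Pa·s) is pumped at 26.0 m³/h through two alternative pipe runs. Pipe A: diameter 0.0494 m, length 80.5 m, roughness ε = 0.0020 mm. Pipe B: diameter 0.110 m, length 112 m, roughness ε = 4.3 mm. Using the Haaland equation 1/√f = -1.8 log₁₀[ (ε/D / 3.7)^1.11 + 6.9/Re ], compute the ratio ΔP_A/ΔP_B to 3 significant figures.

Pipe A: V = Q/A = 0.007222/0.001917 = 3.768 m/s; Re = 9.415e+04; ε/D = 4.05e-05; Haaland → f = 0.01821; ΔP_A = f(L/D)(ρV²/2) = 3.687e+05 Pa.
Pipe B: V = Q/A = 0.007222/0.009503 = 0.76 m/s; Re = 4.228e+04; ε/D = 0.0391; Haaland → f = 0.06479; ΔP_B = f(L/D)(ρV²/2) = 3.334e+04 Pa.
ΔP_A/ΔP_B = 3.687e+05/3.334e+04 = 11.1.

ΔP_A/ΔP_B ≈ 11.1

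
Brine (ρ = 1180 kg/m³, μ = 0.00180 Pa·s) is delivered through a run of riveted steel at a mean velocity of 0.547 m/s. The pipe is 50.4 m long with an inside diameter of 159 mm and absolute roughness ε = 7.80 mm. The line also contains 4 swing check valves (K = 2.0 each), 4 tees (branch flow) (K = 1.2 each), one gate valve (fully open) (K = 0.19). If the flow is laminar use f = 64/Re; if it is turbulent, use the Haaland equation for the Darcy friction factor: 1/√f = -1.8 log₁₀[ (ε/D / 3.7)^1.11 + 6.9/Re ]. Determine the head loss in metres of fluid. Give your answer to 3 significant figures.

h_f ≈ 0.544 m

Reynolds number Re = ρVD/μ = 1180 · 0.547 · 0.159 / 0.0018 = 5.702e+04.
Re > 4000 → turbulent. Relative roughness ε/D = 0.0078/0.159 = 0.0491. Haaland: 1/√f = -1.8 log₁₀[(0.0491/3.7)^1.11 + 6.9/5.702e+04] = -1.8 log₁₀[0.00824 + 0.000121] = 3.74, so f = 0.0715.
Total minor-loss coefficient ΣK = 4·2 + 4·1.2 + 1·0.19 = 13.
ΔP = [f·L/D + ΣK]·(ρV²/2) = [0.0715·50.4/0.159 + 13]·(1180·0.547²/2) = [22.66 + 13]·176.5 = 6294 Pa.
Head loss h_f = ΔP/(ρg) = 6294/(1180·9.81) = 0.544 m.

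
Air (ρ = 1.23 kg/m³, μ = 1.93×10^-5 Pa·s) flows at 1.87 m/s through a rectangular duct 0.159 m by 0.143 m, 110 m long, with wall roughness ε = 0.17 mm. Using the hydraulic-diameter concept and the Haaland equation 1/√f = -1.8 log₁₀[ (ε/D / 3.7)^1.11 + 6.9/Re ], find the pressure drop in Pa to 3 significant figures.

ΔP ≈ 44.7 Pa

Hydraulic diameter D_h = 4A/P = 4·(0.159·0.143)/(2·(0.159+0.143)) = 0.09095/0.604 = 0.1506 m.
Re = ρVD_h/μ = 1.23·1.87·0.1506/1.93e-05 = 1.795e+04.
ε/D_h = 0.00017/0.1506 = 0.00113; Haaland gives 1/√f = -1.8 log₁₀[0.000125+0.000385] = 5.927, so f = 0.02847.
ΔP = f(L/D_h)(ρV²/2) = 0.02847·110/0.1506·2.151 = 44.73 Pa.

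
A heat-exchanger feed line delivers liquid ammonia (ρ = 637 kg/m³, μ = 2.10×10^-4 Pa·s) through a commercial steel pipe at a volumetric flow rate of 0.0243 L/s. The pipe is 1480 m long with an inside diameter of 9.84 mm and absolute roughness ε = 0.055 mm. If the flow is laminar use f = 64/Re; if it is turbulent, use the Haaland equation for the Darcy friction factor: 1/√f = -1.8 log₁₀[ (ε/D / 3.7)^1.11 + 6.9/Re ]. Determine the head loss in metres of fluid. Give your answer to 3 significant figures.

h_f ≈ 30.1 m

Q = 0.0243 L/s = 0.0243/1000 = 2.43e-05 m³/s.
Cross-sectional area A = πD²/4 = π(0.00984)²/4 = 7.605e-05 m²; mean velocity V = Q/A = 2.43e-05/7.605e-05 = 0.3195 m/s.
Reynolds number Re = ρVD/μ = 637 · 0.3195 · 0.00984 / 0.00021 = 9538.
Re > 4000 → turbulent. Relative roughness ε/D = 5.5e-05/0.00984 = 0.00559. Haaland: 1/√f = -1.8 log₁₀[(0.00559/3.7)^1.11 + 6.9/9538] = -1.8 log₁₀[0.000739 + 0.000723] = 5.103, so f = 0.03841.
Darcy-Weisbach: ΔP = f(L/D)(ρV²/2) = 0.03841·(1480/0.00984)·(637·0.3195²/2) = 0.03841·1.504e+05·32.52 = 1.879e+05 Pa.
Head loss h_f = ΔP/(ρg) = 1.879e+05/(637·9.81) = 30.1 m.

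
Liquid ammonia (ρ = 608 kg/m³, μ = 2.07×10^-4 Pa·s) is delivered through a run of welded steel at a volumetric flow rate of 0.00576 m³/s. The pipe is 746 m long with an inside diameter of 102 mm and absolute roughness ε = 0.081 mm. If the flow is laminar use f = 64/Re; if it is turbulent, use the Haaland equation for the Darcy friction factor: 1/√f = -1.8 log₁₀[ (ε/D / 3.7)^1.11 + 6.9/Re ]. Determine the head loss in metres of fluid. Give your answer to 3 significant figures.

Cross-sectional area A = πD²/4 = π(0.102)²/4 = 0.008171 m²; mean velocity V = Q/A = 0.00576/0.008171 = 0.7049 m/s.
Reynolds number Re = ρVD/μ = 608 · 0.7049 · 0.102 / 0.000207 = 2.112e+05.
Re > 4000 → turbulent. Relative roughness ε/D = 8.1e-05/0.102 = 0.000794. Haaland: 1/√f = -1.8 log₁₀[(0.000794/3.7)^1.11 + 6.9/2.112e+05] = -1.8 log₁₀[8.48e-05 + 3.27e-05] = 7.074, so f = 0.01998.
Darcy-Weisbach: ΔP = f(L/D)(ρV²/2) = 0.01998·(746/0.102)·(608·0.7049²/2) = 0.01998·7314·151.1 = 2.207e+04 Pa.
Head loss h_f = ΔP/(ρg) = 2.207e+04/(608·9.81) = 3.70 m.

h_f ≈ 3.70 m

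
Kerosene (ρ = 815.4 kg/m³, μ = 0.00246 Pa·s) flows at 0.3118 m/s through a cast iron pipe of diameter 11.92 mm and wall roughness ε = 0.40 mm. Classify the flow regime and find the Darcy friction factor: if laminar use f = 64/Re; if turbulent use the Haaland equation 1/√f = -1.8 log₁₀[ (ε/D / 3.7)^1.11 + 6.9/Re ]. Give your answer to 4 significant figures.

f ≈ 0.05195

Re = ρVD/μ = 815.4·0.3118·0.01192/0.00246 = 1232.
Re < 2300 → laminar, so f = 64/Re = 0.05195 (roughness is irrelevant in laminar flow).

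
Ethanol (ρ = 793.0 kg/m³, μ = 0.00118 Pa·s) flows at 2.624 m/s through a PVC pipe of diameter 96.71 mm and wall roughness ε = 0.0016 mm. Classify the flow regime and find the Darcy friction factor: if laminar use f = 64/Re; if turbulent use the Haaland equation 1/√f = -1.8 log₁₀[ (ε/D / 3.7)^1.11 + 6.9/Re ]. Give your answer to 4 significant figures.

Re = ρVD/μ = 793·2.624·0.09671/0.00118 = 1.705e+05.
Re > 4000 → turbulent. ε/D = 1.6e-06/0.09671 = 1.65e-05; Haaland: 1/√f = -1.8 log₁₀[1.15e-06 + 4.05e-05] = 7.885, so f = 0.01608.

f ≈ 0.01608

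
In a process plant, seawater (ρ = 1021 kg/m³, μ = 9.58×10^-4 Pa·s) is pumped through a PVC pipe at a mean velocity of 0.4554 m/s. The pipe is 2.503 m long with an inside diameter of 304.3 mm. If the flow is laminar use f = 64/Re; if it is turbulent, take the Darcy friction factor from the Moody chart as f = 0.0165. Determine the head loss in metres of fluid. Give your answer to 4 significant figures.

h_f ≈ 0.001435 m

Reynolds number Re = ρVD/μ = 1021 · 0.4554 · 0.3043 / 0.000958 = 1.477e+05.
Re > 4000 → turbulent; use the Moody-chart value f = 0.0165.
Darcy-Weisbach: ΔP = f(L/D)(ρV²/2) = 0.0165·(2.503/0.3043)·(1021·0.4554²/2) = 0.0165·8.225·105.9 = 14.37 Pa.
Head loss h_f = ΔP/(ρg) = 14.37/(1021·9.81) = 0.001435 m.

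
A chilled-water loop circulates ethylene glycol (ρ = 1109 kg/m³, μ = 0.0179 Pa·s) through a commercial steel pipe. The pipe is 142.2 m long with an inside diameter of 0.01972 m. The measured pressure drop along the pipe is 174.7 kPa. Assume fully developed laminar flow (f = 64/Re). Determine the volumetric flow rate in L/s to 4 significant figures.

For laminar flow, f = 64/Re with Re = ρVD/μ, so Darcy-Weisbach reduces to ΔP = 32μLV/D². Solving for V: V = ΔP·D²/(32μL) = 1.747e+05·(0.01972)²/(32·0.0179·142.2) = 0.8341 m/s.
Check: Re = ρVD/μ = 1109·0.8341·0.01972/0.0179 = 1019 < 2300, so the laminar assumption holds.
Q = V·A = 0.8341·(π/4·0.01972²) = 0.0002547 m³/s = 0.2547 L/s.

Q ≈ 0.2547 L/s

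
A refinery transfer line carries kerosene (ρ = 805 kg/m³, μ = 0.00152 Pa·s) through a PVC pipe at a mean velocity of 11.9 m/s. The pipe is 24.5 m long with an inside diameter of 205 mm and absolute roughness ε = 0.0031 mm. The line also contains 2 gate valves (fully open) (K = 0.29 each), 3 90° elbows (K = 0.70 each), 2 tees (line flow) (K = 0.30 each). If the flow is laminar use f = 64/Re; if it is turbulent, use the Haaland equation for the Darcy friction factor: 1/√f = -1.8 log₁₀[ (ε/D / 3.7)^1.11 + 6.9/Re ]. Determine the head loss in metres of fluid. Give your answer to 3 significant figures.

h_f ≈ 33.5 m

Reynolds number Re = ρVD/μ = 805 · 11.9 · 0.205 / 0.00152 = 1.292e+06.
Re > 4000 → turbulent. Relative roughness ε/D = 3.1e-06/0.205 = 1.51e-05. Haaland: 1/√f = -1.8 log₁₀[(1.51e-05/3.7)^1.11 + 6.9/1.292e+06] = -1.8 log₁₀[1.04e-06 + 5.34e-06] = 9.351, so f = 0.01144.
Total minor-loss coefficient ΣK = 2·0.29 + 3·0.7 + 2·0.3 = 3.28.
ΔP = [f·L/D + ΣK]·(ρV²/2) = [0.01144·24.5/0.205 + 3.28]·(805·11.9²/2) = [1.367 + 3.28]·5.7e+04 = 2.649e+05 Pa.
Head loss h_f = ΔP/(ρg) = 2.649e+05/(805·9.81) = 33.5 m.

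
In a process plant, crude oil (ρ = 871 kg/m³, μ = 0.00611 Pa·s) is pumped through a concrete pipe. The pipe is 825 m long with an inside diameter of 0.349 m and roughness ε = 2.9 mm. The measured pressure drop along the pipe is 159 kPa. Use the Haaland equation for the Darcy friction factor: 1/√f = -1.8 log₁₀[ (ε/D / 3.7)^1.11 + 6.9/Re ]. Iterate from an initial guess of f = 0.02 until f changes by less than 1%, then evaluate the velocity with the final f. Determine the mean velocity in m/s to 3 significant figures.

V ≈ 2.06 m/s

Rearranging Darcy-Weisbach: V = √(2·ΔP·D/(f·L·ρ)). With ε/D = 0.0029/0.349 = 0.00831, iterate starting from f = 0.02:
  f = 0.02 → V = √(2·1.59e+05·0.349/(0.02·825·871)) = 2.779 m/s; Re = ρVD/μ = 1.383e+05; f → 0.03616
  f = 0.03616 → V = 2.067 m/s; Re = 1.028e+05; f → 0.03631
Converged (Δf/f < 1%). With the final f = 0.03631: V = √(2·1.59e+05·0.349/(0.03631·825·871)) = 2.062 m/s.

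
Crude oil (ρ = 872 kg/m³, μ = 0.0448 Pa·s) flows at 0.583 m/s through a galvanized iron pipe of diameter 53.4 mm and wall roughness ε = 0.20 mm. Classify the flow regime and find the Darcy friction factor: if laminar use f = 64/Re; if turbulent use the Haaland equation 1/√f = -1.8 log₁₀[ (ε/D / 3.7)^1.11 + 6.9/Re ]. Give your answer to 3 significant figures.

Re = ρVD/μ = 872·0.583·0.0534/0.0448 = 606.
Re < 2300 → laminar, so f = 64/Re = 0.1056 (roughness is irrelevant in laminar flow).

f ≈ 0.106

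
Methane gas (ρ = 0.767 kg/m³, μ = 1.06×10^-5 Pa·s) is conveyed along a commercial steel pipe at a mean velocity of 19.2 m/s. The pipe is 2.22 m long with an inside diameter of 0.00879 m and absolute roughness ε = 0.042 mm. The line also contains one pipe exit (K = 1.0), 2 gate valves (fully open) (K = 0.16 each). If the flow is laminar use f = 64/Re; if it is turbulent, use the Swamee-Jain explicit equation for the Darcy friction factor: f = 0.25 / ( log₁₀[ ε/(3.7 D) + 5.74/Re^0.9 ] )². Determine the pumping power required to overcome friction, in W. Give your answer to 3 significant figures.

P ≈ 1.75 W

Reynolds number Re = ρVD/μ = 0.767 · 19.2 · 0.00879 / 1.06e-05 = 1.221e+04.
Re > 4000 → turbulent. Relative roughness ε/D = 4.2e-05/0.00879 = 0.00478. Swamee-Jain: f = 0.25/(log₁₀[0.00478/3.7 + 5.74/1.221e+04^0.9])² = 0.25/(log₁₀[0.00129 + 0.0012])² = 0.25/(-2.603)² = 0.0369.
Total minor-loss coefficient ΣK = 1·1 + 2·0.16 = 1.32.
ΔP = [f·L/D + ΣK]·(ρV²/2) = [0.0369·2.22/0.00879 + 1.32]·(0.767·19.2²/2) = [9.32 + 1.32]·141.4 = 1504 Pa.
Q = V·A = 19.2·6.068e-05 = 0.001165 m³/s.
Pumping power P = QΔP = 0.001165·1504 = 1.753 W = 1.75 W.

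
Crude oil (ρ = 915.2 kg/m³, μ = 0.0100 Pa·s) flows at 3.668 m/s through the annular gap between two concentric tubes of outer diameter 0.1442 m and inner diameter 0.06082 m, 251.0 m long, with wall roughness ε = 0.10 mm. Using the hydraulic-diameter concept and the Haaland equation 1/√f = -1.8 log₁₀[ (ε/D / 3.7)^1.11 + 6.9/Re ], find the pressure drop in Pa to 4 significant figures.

ΔP ≈ 489100 Pa

Hydraulic diameter D_h = 4A/P = D_o - D_i = 0.1442 - 0.06082 = 0.08338 m.
Re = ρVD_h/μ = 915.2·3.668·0.08338/0.01 = 2.799e+04.
ε/D_h = 0.0001/0.08338 = 0.0012; Haaland gives 1/√f = -1.8 log₁₀[0.000134+0.000247] = 6.155, so f = 0.02639.
ΔP = f(L/D_h)(ρV²/2) = 0.02639·251/0.08338·6157 = 4.891e+05 Pa.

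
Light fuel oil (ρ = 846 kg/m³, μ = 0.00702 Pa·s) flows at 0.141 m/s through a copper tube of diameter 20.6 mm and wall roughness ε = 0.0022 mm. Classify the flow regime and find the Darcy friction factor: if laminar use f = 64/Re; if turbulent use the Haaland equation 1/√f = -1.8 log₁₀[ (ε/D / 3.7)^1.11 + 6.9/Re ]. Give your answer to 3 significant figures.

Re = ρVD/μ = 846·0.141·0.0206/0.00702 = 350.
Re < 2300 → laminar, so f = 64/Re = 0.1828 (roughness is irrelevant in laminar flow).

f ≈ 0.183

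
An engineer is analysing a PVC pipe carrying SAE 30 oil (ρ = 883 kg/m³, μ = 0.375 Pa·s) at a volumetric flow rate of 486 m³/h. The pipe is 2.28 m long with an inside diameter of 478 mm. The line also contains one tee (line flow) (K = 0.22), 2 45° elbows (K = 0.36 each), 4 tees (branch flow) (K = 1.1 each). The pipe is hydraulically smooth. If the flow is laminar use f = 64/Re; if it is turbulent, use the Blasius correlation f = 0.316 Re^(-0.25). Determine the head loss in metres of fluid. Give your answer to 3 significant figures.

Q = 486 m³/h = 486/3600 = 0.135 m³/s.
Cross-sectional area A = πD²/4 = π(0.478)²/4 = 0.1795 m²; mean velocity V = Q/A = 0.135/0.1795 = 0.7523 m/s.
Reynolds number Re = ρVD/μ = 883 · 0.7523 · 0.478 / 0.375 = 846.7.
Re < 2300 → laminar flow, so f = 64/Re = 64/846.7 = 0.07558 (the turbulent correlation is not needed).
Total minor-loss coefficient ΣK = 1·0.22 + 2·0.36 + 4·1.1 = 5.34.
ΔP = [f·L/D + ΣK]·(ρV²/2) = [0.07558·2.28/0.478 + 5.34]·(883·0.7523²/2) = [0.3605 + 5.34]·249.9 = 1424 Pa.
Head loss h_f = ΔP/(ρg) = 1424/(883·9.81) = 0.164 m.

h_f ≈ 0.164 m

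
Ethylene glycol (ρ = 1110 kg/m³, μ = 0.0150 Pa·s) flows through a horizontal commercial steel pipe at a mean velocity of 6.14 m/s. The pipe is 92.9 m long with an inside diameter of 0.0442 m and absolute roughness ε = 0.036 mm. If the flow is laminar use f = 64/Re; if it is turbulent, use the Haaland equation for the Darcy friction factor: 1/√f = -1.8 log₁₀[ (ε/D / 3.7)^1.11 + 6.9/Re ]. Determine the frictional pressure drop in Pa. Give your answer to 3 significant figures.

Reynolds number Re = ρVD/μ = 1110 · 6.14 · 0.0442 / 0.015 = 2.008e+04.
Re > 4000 → turbulent. Relative roughness ε/D = 3.6e-05/0.0442 = 0.000814. Haaland: 1/√f = -1.8 log₁₀[(0.000814/3.7)^1.11 + 6.9/2.008e+04] = -1.8 log₁₀[8.72e-05 + 0.000344] = 6.058, so f = 0.02724.
Darcy-Weisbach: ΔP = f(L/D)(ρV²/2) = 0.02724·(92.9/0.0442)·(1110·6.14²/2) = 0.02724·2102·2.092e+04 = 1.198e+06 Pa.

ΔP ≈ 1.20×10^6 Pa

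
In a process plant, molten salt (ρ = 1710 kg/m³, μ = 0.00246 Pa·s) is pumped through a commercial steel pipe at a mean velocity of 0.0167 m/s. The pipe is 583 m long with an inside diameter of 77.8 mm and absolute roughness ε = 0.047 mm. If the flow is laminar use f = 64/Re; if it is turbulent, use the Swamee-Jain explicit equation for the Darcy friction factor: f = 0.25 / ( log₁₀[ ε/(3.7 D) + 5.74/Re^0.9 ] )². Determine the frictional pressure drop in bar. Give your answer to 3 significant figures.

Reynolds number Re = ρVD/μ = 1710 · 0.0167 · 0.0778 / 0.00246 = 903.1.
Re < 2300 → laminar flow, so f = 64/Re = 64/903.1 = 0.07086 (the turbulent correlation is not needed).
Darcy-Weisbach: ΔP = f(L/D)(ρV²/2) = 0.07086·(583/0.0778)·(1710·0.0167²/2) = 0.07086·7494·0.2385 = 126.6 Pa.
ΔP = 126.6 Pa = 0.00127 bar.

ΔP ≈ 0.00127 bar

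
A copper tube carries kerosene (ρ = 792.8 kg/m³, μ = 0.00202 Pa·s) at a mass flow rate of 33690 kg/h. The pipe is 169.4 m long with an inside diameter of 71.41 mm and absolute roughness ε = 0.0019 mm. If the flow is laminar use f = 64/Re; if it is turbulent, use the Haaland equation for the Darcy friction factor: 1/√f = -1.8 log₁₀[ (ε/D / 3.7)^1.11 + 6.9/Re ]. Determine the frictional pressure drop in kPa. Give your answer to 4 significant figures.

ΔP ≈ 152.3 kPa

ṁ = 33690 kg/h = 33690/3600 = 9.358 kg/s.
A = πD²/4 = π(0.07141)²/4 = 0.004005 m²; mean velocity V = ṁ/(ρA) = 9.358/(792.8 · 0.004005) = 2.947 m/s.
Reynolds number Re = ρVD/μ = 792.8 · 2.947 · 0.07141 / 0.00202 = 8.26e+04.
Re > 4000 → turbulent. Relative roughness ε/D = 1.9e-06/0.07141 = 2.66e-05. Haaland: 1/√f = -1.8 log₁₀[(2.66e-05/3.7)^1.11 + 6.9/8.26e+04] = -1.8 log₁₀[1.95e-06 + 8.35e-05] = 7.323, so f = 0.01865.
Darcy-Weisbach: ΔP = f(L/D)(ρV²/2) = 0.01865·(169.4/0.07141)·(792.8·2.947²/2) = 0.01865·2372·3443 = 1.523e+05 Pa.
ΔP = 1.523e+05 Pa = 152.3 kPa.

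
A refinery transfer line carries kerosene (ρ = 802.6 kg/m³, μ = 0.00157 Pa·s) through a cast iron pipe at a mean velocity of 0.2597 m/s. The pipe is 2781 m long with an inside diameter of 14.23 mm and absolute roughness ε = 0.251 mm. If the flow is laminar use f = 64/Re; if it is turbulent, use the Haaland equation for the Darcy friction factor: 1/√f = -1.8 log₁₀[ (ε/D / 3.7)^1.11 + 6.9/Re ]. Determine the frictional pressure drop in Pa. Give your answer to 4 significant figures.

Reynolds number Re = ρVD/μ = 802.6 · 0.2597 · 0.01423 / 0.00157 = 1889.
Re < 2300 → laminar flow, so f = 64/Re = 64/1889 = 0.03388 (the turbulent correlation is not needed).
Darcy-Weisbach: ΔP = f(L/D)(ρV²/2) = 0.03388·(2781/0.01423)·(802.6·0.2597²/2) = 0.03388·1.954e+05·27.07 = 1.792e+05 Pa.

ΔP ≈ 179200 Pa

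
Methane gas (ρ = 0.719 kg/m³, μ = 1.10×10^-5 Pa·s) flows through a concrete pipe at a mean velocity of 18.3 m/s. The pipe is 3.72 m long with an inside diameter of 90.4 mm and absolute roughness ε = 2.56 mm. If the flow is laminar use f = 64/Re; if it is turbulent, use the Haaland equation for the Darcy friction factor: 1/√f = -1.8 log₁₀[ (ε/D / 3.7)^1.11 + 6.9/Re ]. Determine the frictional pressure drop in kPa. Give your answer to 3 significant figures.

ΔP ≈ 0.279 kPa

Reynolds number Re = ρVD/μ = 0.719 · 18.3 · 0.0904 / 1.1e-05 = 1.081e+05.
Re > 4000 → turbulent. Relative roughness ε/D = 0.00256/0.0904 = 0.0283. Haaland: 1/√f = -1.8 log₁₀[(0.0283/3.7)^1.11 + 6.9/1.081e+05] = -1.8 log₁₀[0.00448 + 6.38e-05] = 4.217, so f = 0.05623.
Darcy-Weisbach: ΔP = f(L/D)(ρV²/2) = 0.05623·(3.72/0.0904)·(0.719·18.3²/2) = 0.05623·41.15·120.4 = 278.6 Pa.
ΔP = 278.6 Pa = 0.279 kPa.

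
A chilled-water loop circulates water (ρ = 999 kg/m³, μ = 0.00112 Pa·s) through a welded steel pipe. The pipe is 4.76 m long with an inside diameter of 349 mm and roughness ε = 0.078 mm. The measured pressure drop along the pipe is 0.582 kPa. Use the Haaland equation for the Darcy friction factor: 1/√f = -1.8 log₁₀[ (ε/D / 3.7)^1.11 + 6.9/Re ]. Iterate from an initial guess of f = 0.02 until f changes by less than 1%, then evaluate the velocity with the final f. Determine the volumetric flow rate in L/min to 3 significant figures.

Q ≈ 13700 L/min

Rearranging Darcy-Weisbach: V = √(2·ΔP·D/(f·L·ρ)). With ε/D = 7.8e-05/0.349 = 0.000223, iterate starting from f = 0.02:
  f = 0.02 → V = √(2·582·0.349/(0.02·4.76·999)) = 2.067 m/s; Re = ρVD/μ = 6.434e+05; f → 0.01523
  f = 0.01523 → V = 2.369 m/s; Re = 7.373e+05; f → 0.0151
Converged (Δf/f < 1%). With the final f = 0.0151: V = √(2·582·0.349/(0.0151·4.76·999)) = 2.379 m/s.
Q = V·A = 2.379·(π/4·0.349²) = 0.2276 m³/s = 13700 L/min.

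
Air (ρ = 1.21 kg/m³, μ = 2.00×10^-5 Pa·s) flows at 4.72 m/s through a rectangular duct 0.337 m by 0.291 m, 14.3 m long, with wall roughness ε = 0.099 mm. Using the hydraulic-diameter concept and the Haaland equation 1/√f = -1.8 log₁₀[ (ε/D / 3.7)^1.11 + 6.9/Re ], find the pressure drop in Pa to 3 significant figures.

Hydraulic diameter D_h = 4A/P = 4·(0.337·0.291)/(2·(0.337+0.291)) = 0.3923/1.256 = 0.3123 m.
Re = ρVD_h/μ = 1.21·4.72·0.3123/2e-05 = 8.918e+04.
ε/D_h = 9.9e-05/0.3123 = 0.000317; Haaland gives 1/√f = -1.8 log₁₀[3.06e-05+7.74e-05] = 7.14, so f = 0.01961.
ΔP = f(L/D_h)(ρV²/2) = 0.01961·14.3/0.3123·13.48 = 12.1 Pa.

ΔP ≈ 12.1 Pa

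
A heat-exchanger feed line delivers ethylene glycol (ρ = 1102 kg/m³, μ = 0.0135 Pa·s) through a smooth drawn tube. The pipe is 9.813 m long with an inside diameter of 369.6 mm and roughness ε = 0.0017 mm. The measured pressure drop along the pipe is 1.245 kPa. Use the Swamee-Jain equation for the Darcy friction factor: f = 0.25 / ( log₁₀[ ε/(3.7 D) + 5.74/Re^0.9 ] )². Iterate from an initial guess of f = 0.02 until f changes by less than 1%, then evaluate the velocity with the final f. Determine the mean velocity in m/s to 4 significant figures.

Rearranging Darcy-Weisbach: V = √(2·ΔP·D/(f·L·ρ)). With ε/D = 1.7e-06/0.3696 = 4.6e-06, iterate starting from f = 0.02:
  f = 0.02 → V = √(2·1245·0.3696/(0.02·9.813·1102)) = 2.063 m/s; Re = ρVD/μ = 6.224e+04; f → 0.0198
  f = 0.0198 → V = 2.073 m/s; Re = 6.256e+04; f → 0.01977
Converged (Δf/f < 1%). With the final f = 0.01977: V = √(2·1245·0.3696/(0.01977·9.813·1102)) = 2.075 m/s.

V ≈ 2.075 m/s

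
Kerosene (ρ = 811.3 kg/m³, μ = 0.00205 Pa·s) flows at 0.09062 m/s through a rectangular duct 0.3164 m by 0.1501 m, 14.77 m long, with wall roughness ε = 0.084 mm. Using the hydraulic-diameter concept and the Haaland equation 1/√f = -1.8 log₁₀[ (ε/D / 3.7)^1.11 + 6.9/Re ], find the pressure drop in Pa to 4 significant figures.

Hydraulic diameter D_h = 4A/P = 4·(0.3164·0.1501)/(2·(0.3164+0.1501)) = 0.19/0.933 = 0.2036 m.
Re = ρVD_h/μ = 811.3·0.09062·0.2036/0.00205 = 7302.
ε/D_h = 8.4e-05/0.2036 = 0.000413; Haaland gives 1/√f = -1.8 log₁₀[4.1e-05+0.000945] = 5.411, so f = 0.03415.
ΔP = f(L/D_h)(ρV²/2) = 0.03415·14.77/0.2036·3.331 = 8.253 Pa.

ΔP ≈ 8.253 Pa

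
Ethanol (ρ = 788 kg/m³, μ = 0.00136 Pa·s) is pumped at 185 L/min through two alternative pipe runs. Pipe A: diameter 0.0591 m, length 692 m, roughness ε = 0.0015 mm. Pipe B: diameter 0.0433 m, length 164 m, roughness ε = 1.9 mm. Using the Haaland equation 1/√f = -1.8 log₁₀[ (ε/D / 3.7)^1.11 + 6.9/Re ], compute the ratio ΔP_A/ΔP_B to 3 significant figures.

Pipe A: V = Q/A = 0.003083/0.002743 = 1.124 m/s; Re = 3.849e+04; ε/D = 2.54e-05; Haaland → f = 0.02204; ΔP_A = f(L/D)(ρV²/2) = 1.285e+05 Pa.
Pipe B: V = Q/A = 0.003083/0.001473 = 2.094 m/s; Re = 5.253e+04; ε/D = 0.0439; Haaland → f = 0.06803; ΔP_B = f(L/D)(ρV²/2) = 4.451e+05 Pa.
ΔP_A/ΔP_B = 1.285e+05/4.451e+05 = 0.289.

ΔP_A/ΔP_B ≈ 0.289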